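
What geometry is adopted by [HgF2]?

linear

Ligand charges: each fluoride is −1. With an overall charge of 0 the mercury centre must be in the +2 oxidation state.
Mercury is a group-12 element; Hg(II) is therefore d¹⁰.
Coordination number: 2.
A d¹⁰ ion with only two ligands adopts a linear arrangement (sp hybridisation; no CFSE preference).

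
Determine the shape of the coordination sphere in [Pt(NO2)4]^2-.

square planar

Summing ligand charges against the −2 overall charge gives an oxidation state of +2 for platinum.
Platinum is a group-10 element; Pt(II) is therefore d⁸.
Coordination number: 4.
A 5d d⁸ ion has a large crystal-field splitting; square planar leaves the high-energy d_{x²−y²} orbital empty and maximises CFSE.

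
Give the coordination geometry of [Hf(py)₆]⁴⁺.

octahedral

Pyridine is neutral; balancing the +4 overall charge requires Hf(IV).
Hf sits in group 4, so the d-electron count is 4 − 4 = 0.
Coordination number: 6.
Six donors around a single metal centre give an octahedral coordination sphere.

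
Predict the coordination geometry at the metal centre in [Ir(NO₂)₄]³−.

Each nitro (N-bound nitrite) is −1; balancing the −3 overall charge requires Ir(I).
Ir sits in group 9, so the d-electron count is 9 − 1 = 8.
With 4 monodentate ligands the coordination number is 4.
A 5d d⁸ ion has a large crystal-field splitting; square planar leaves the high-energy d_{x²−y²} orbital empty and maximises CFSE.

square planar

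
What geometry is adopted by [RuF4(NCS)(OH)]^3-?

Summing ligand charges against the −3 overall charge gives an oxidation state of +3 for ruthenium.
Ru sits in group 8, so the d-electron count is 8 − 3 = 5.
With 6 monodentate ligands the coordination number is 6.
Six donors around a single metal centre give an octahedral coordination sphere.

octahedral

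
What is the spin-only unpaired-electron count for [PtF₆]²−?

Ligand charges: each fluoride is −1. With an overall charge of −2 the platinum centre must be in the +4 oxidation state.
Group 10 minus oxidation state 4 gives a d⁶ configuration.
The spin state decides the count: a 5d ion has a large Δₒ and is invariably low-spin.
An octahedral low-spin d⁶ ion is t₂g⁶e_g⁰, giving 0 unpaired electrons.

0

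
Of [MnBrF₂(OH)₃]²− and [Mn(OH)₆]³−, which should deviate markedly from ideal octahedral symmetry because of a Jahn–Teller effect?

[MnBrF₂(OH)₃]²−: Summing ligand charges against the −2 overall charge gives an oxidation state of +4 for manganese. Mn sits in group 7, so the d-electron count is 7 − 4 = 3. The d³ configuration leaves the e_g set evenly filled (or empty) — no strong Jahn–Teller driving force.
[Mn(OH)₆]³−: Ligand charges: each hydroxide is −1. With an overall charge of −3 the manganese centre must be in the +3 oxidation state. Manganese is a group-7 element; Mn(III) is therefore d⁴. Hydroxide is a weak-field ligand for a first-row metal, so the complex is high-spin. The t₂g³e_g¹ (high-spin) configuration has an unevenly filled e_g set; the Jahn–Teller theorem predicts a tetragonal distortion (typically axial elongation) to lift the degeneracy.

[Mn(OH)₆]³−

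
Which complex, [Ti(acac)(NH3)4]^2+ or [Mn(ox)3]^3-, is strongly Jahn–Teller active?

[Ti(acac)(NH3)4]^2+: Each acetylacetonate is −1; ammonia is neutral; balancing the +2 overall charge requires Ti(III). Group 4 minus oxidation state 3 gives a d¹ configuration. The d¹ configuration leaves the e_g set evenly filled (or empty) — no strong Jahn–Teller driving force.
[Mn(ox)3]^3-: Each oxalate is −2; balancing the −3 overall charge requires Mn(III). Manganese is a group-7 element; Mn(III) is therefore d⁴. Oxalate is a weak-field ligand for a first-row metal, so the complex is high-spin. The t₂g³e_g¹ (high-spin) configuration has an unevenly filled e_g set; the Jahn–Teller theorem predicts a tetragonal distortion (typically axial elongation) to lift the degeneracy.

[Mn(ox)3]^3-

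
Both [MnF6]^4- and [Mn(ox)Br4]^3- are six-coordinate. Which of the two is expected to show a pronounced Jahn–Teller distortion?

[MnF6]^4-: Summing ligand charges against the −4 overall charge gives an oxidation state of +2 for manganese. Group 7 minus oxidation state 2 gives a d⁵ configuration. Fluoride is a weak-field ligand for a first-row metal, so the complex is high-spin. The d⁵ configuration leaves the e_g set evenly filled (or empty) — no strong Jahn–Teller driving force.
[Mn(ox)Br4]^3-: Summing ligand charges against the −3 overall charge gives an oxidation state of +3 for manganese. Manganese is a group-7 element; Mn(III) is therefore d⁴. Bromide and oxalate are weak-field ligands for a first-row metal, so the complex is high-spin. The t₂g³e_g¹ (high-spin) configuration has an unevenly filled e_g set; the Jahn–Teller theorem predicts a tetragonal distortion (typically axial elongation) to lift the degeneracy.

[Mn(ox)Br4]^3-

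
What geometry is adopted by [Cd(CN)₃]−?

Ligand charges: each cyanide is −1. With an overall charge of −1 the cadmium centre must be in the +2 oxidation state.
Group 12 minus oxidation state 2 gives a d¹⁰ configuration.
Coordination number: 3.
Three ligands around a d¹⁰ centre minimise repulsion in a trigonal-planar arrangement.

trigonal planar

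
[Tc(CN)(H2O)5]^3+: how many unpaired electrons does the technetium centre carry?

3

Each cyanide is −1; water is neutral; balancing the +3 overall charge requires Tc(IV).
Tc sits in group 7, so the d-electron count is 7 − 4 = 3.
In an octahedral field the d³ configuration is t₂g³e_g⁰ (only one arrangement possible), giving 3 unpaired electrons.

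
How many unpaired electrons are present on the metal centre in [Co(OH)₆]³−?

Ligand charges: each hydroxide is −1. With an overall charge of −3 the cobalt centre must be in the +3 oxidation state.
Group 9 minus oxidation state 3 gives a d⁶ configuration.
The spin state decides the count: Co(III) has an exceptionally large octahedral splitting and is low-spin with essentially every ligand except fluoride.
An octahedral low-spin d⁶ ion is t₂g⁶e_g⁰, giving 0 unpaired electrons.

0 unpaired electrons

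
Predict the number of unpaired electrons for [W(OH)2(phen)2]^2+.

Each hydroxide is −1; 1,10-phenanthroline is neutral; balancing the +2 overall charge requires W(IV).
W sits in group 6, so the d-electron count is 6 − 4 = 2.
Counting donor atoms: 2×hydroxide (monodentate) → 2 donors; 2×1,10-phenanthroline (bidentate) → 4 donors. Coordination number = 6.
In an octahedral field the d² configuration is t₂g²e_g⁰ (only one arrangement possible), giving 2 unpaired electrons.

2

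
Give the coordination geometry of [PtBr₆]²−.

octahedral

Ligand charges: each bromide is −1. With an overall charge of −2 the platinum centre must be in the +4 oxidation state.
Platinum is a group-10 element; Pt(IV) is therefore d⁶.
With 6 monodentate ligands the coordination number is 6.
Six donors around a single metal centre give an octahedral coordination sphere.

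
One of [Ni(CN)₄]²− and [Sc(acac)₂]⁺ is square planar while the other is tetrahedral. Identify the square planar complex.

For [Ni(CN)₄]²−: Summing ligand charges against the −2 overall charge gives an oxidation state of +2 for nickel. Ni sits in group 10, so the d-electron count is 10 − 2 = 8. Cyanide is a strong-field ligand (high in the spectrochemical series). A 3d d⁸ ion with strong-field ligands gains enough CFSE to favour square planar over tetrahedral. → square planar.
For [Sc(acac)₂]⁺: Ligand charges: each acetylacetonate is −1. With an overall charge of +1 the scandium centre must be in the +3 oxidation state. Scandium is a group-3 element; Sc(III) is therefore d⁰. A d⁰ ion has no crystal-field stabilisation preference between square planar and tetrahedral, so four ligands adopt the sterically favoured tetrahedral geometry. → tetrahedral.

[Ni(CN)₄]²−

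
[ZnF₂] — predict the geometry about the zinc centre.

linear

Each fluoride is −1; balancing the 0 overall charge requires Zn(II).
Group 12 minus oxidation state 2 gives a d¹⁰ configuration.
Coordination number: 2.
A d¹⁰ ion with only two ligands adopts a linear arrangement (sp hybridisation; no CFSE preference).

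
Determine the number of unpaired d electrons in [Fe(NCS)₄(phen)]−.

Each isothiocyanate is −1; 1,10-phenanthroline is neutral; balancing the −1 overall charge requires Fe(III).
Iron is a group-8 element; Fe(III) is therefore d⁵.
Counting donor atoms: 4×isothiocyanate (monodentate) → 4 donors; 1×1,10-phenanthroline (bidentate) → 2 donors. Coordination number = 6.
The spin state decides the count: Isothiocyanate is a weak-field ligand for a first-row metal, so the complex is high-spin.
An octahedral high-spin d⁵ ion is t₂g³e_g², giving 5 unpaired electrons.

5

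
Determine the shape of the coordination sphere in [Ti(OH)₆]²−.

Ligand charges: each hydroxide is −1. With an overall charge of −2 the titanium centre must be in the +4 oxidation state.
Group 4 minus oxidation state 4 gives a d⁰ configuration.
Coordination number: 6.
Six donors around a single metal centre give an octahedral coordination sphere.

octahedral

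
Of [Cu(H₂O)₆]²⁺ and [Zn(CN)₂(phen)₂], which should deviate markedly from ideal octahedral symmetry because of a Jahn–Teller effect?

[Cu(H₂O)₆]²⁺: Water is neutral; balancing the +2 overall charge requires Cu(II). Copper is a group-11 element; Cu(II) is therefore d⁹. The t₂g⁶e_g³ configuration has an unevenly filled e_g set; the Jahn–Teller theorem predicts a tetragonal distortion (typically axial elongation) to lift the degeneracy.
[Zn(CN)₂(phen)₂]: Ligand charges: each cyanide is −1; 1,10-phenanthroline is neutral. With an overall charge of 0 the zinc centre must be in the +2 oxidation state. Group 12 minus oxidation state 2 gives a d¹⁰ configuration. The d¹⁰ configuration leaves the e_g set evenly filled (or empty) — no strong Jahn–Teller driving force.

[Cu(H₂O)₆]²⁺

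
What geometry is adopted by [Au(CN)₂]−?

Summing ligand charges against the −1 overall charge gives an oxidation state of +1 for gold.
Gold is a group-11 element; Au(I) is therefore d¹⁰.
With 2 monodentate ligands the coordination number is 2.
A d¹⁰ ion with only two ligands adopts a linear arrangement (sp hybridisation; no CFSE preference).

linear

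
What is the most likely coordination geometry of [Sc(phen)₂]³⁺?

tetrahedral

Summing ligand charges against the +3 overall charge gives an oxidation state of +3 for scandium.
Group 3 minus oxidation state 3 gives a d⁰ configuration.
Counting donor atoms: 2×1,10-phenanthroline (bidentate) → 4 donors. Coordination number = 4.
A d⁰ ion has no crystal-field stabilisation preference between square planar and tetrahedral, so four ligands adopt the sterically favoured tetrahedral geometry.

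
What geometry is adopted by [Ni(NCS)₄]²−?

Each isothiocyanate is −1; balancing the −2 overall charge requires Ni(II).
Group 10 minus oxidation state 2 gives a d⁸ configuration.
Coordination number: 4.
Isothiocyanate is a weak-field ligand.
With weak-field ligands the CFSE gain from square planar is small, so a 3d d⁸ ion takes the sterically preferred tetrahedral geometry.

tetrahedral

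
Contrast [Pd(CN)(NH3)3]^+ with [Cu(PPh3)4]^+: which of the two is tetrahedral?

For [Pd(CN)(NH3)3]^+: Ligand charges: each cyanide is −1; ammonia is neutral. With an overall charge of +1 the palladium centre must be in the +2 oxidation state. Pd sits in group 10, so the d-electron count is 10 − 2 = 8. A 4d d⁸ ion has a large crystal-field splitting; square planar leaves the high-energy d_{x²−y²} orbital empty and maximises CFSE. → square planar.
For [Cu(PPh3)4]^+: Ligand charges: triphenylphosphine is neutral. With an overall charge of +1 the copper centre must be in the +1 oxidation state. Group 11 minus oxidation state 1 gives a d¹⁰ configuration. A d¹⁰ ion has no crystal-field stabilisation preference between square planar and tetrahedral, so four ligands adopt the sterically favoured tetrahedral geometry. → tetrahedral.

[Cu(PPh3)4]^+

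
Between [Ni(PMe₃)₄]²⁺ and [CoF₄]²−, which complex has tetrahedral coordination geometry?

[CoF₄]²−

For [Ni(PMe₃)₄]²⁺: Ligand charges: trimethylphosphine is neutral. With an overall charge of +2 the nickel centre must be in the +2 oxidation state. Group 10 minus oxidation state 2 gives a d⁸ configuration. Trimethylphosphine is a strong-field ligand (high in the spectrochemical series). A 3d d⁸ ion with strong-field ligands gains enough CFSE to favour square planar over tetrahedral. → square planar.
For [CoF₄]²−: Each fluoride is −1; balancing the −2 overall charge requires Co(II). Co sits in group 9, so the d-electron count is 9 − 2 = 7. For a high-spin 3d d⁷ ion with weak-field ligands the small Δₜ gives little square-planar CFSE advantage, so four ligands adopt the sterically favoured tetrahedral geometry. → tetrahedral.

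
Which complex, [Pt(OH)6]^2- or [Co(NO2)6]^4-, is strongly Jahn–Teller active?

[Co(NO2)6]^4-

[Pt(OH)6]^2-: Summing ligand charges against the −2 overall charge gives an oxidation state of +4 for platinum. Group 10 minus oxidation state 4 gives a d⁶ configuration. A 5d ion has a large Δₒ and is invariably low-spin. The d⁶ configuration leaves the e_g set evenly filled (or empty) — no strong Jahn–Teller driving force.
[Co(NO2)6]^4-: Ligand charges: each nitro (N-bound nitrite) is −1. With an overall charge of −4 the cobalt centre must be in the +2 oxidation state. Group 9 minus oxidation state 2 gives a d⁷ configuration. Nitro (N-bound nitrite) is a strong-field ligand (high in the spectrochemical series) for a first-row metal, so the complex is low-spin. The t₂g⁶e_g¹ (low-spin) configuration has an unevenly filled e_g set; the Jahn–Teller theorem predicts a tetragonal distortion (typically axial elongation) to lift the degeneracy.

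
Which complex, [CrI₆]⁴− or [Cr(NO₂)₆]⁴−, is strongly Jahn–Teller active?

[CrI₆]⁴−

[CrI₆]⁴−: Each iodide is −1; balancing the −4 overall charge requires Cr(II). Group 6 minus oxidation state 2 gives a d⁴ configuration. Iodide is a weak-field ligand for a first-row metal, so the complex is high-spin. The t₂g³e_g¹ (high-spin) configuration has an unevenly filled e_g set; the Jahn–Teller theorem predicts a tetragonal distortion (typically axial elongation) to lift the degeneracy.
[Cr(NO₂)₆]⁴−: Ligand charges: each nitro (N-bound nitrite) is −1. With an overall charge of −4 the chromium centre must be in the +2 oxidation state. Chromium is a group-6 element; Cr(II) is therefore d⁴. Nitro (N-bound nitrite) is a strong-field ligand (high in the spectrochemical series) for a first-row metal, so the complex is low-spin. The d⁴ configuration leaves the e_g set evenly filled (or empty) — no strong Jahn–Teller driving force.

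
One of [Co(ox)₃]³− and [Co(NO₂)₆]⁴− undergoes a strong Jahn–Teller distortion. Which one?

[Co(NO₂)₆]⁴−

[Co(ox)₃]³−: Ligand charges: each oxalate is −2. With an overall charge of −3 the cobalt centre must be in the +3 oxidation state. Group 9 minus oxidation state 3 gives a d⁶ configuration. Co(III) has an exceptionally large octahedral splitting and is low-spin with essentially every ligand except fluoride. The d⁶ configuration leaves the e_g set evenly filled (or empty) — no strong Jahn–Teller driving force.
[Co(NO₂)₆]⁴−: Ligand charges: each nitro (N-bound nitrite) is −1. With an overall charge of −4 the cobalt centre must be in the +2 oxidation state. Group 9 minus oxidation state 2 gives a d⁷ configuration. Nitro (N-bound nitrite) is a strong-field ligand (high in the spectrochemical series) for a first-row metal, so the complex is low-spin. The t₂g⁶e_g¹ (low-spin) configuration has an unevenly filled e_g set; the Jahn–Teller theorem predicts a tetragonal distortion (typically axial elongation) to lift the degeneracy.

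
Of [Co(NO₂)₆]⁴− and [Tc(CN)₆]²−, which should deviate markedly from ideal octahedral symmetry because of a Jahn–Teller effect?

[Co(NO₂)₆]⁴−: Each nitro (N-bound nitrite) is −1; balancing the −4 overall charge requires Co(II). Cobalt is a group-9 element; Co(II) is therefore d⁷. Nitro (N-bound nitrite) is a strong-field ligand (high in the spectrochemical series) for a first-row metal, so the complex is low-spin. The t₂g⁶e_g¹ (low-spin) configuration has an unevenly filled e_g set; the Jahn–Teller theorem predicts a tetragonal distortion (typically axial elongation) to lift the degeneracy.
[Tc(CN)₆]²−: Each cyanide is −1; balancing the −2 overall charge requires Tc(IV). Tc sits in group 7, so the d-electron count is 7 − 4 = 3. The d³ configuration leaves the e_g set evenly filled (or empty) — no strong Jahn–Teller driving force.

[Co(NO₂)₆]⁴−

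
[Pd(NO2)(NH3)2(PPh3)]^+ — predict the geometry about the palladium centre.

Ligand charges: each nitro (N-bound nitrite) is −1; ammonia is neutral; triphenylphosphine is neutral. With an overall charge of +1 the palladium centre must be in the +2 oxidation state.
Group 10 minus oxidation state 2 gives a d⁸ configuration.
Coordination number: 4.
A 4d d⁸ ion has a large crystal-field splitting; square planar leaves the high-energy d_{x²−y²} orbital empty and maximises CFSE.

square planar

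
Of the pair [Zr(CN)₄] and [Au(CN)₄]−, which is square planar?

[Au(CN)₄]−

For [Zr(CN)₄]: Ligand charges: each cyanide is −1. With an overall charge of 0 the zirconium centre must be in the +4 oxidation state. Zirconium is a group-4 element; Zr(IV) is therefore d⁰. A d⁰ ion has no crystal-field stabilisation preference between square planar and tetrahedral, so four ligands adopt the sterically favoured tetrahedral geometry. → tetrahedral.
For [Au(CN)₄]−: Each cyanide is −1; balancing the −1 overall charge requires Au(III). Group 11 minus oxidation state 3 gives a d⁸ configuration. A 5d d⁸ ion has a large crystal-field splitting; square planar leaves the high-energy d_{x²−y²} orbital empty and maximises CFSE. → square planar.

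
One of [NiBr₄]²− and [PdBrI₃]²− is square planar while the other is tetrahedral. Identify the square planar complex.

[PdBrI₃]²−

For [NiBr₄]²−: Each bromide is −1; balancing the −2 overall charge requires Ni(II). Nickel is a group-10 element; Ni(II) is therefore d⁸. Bromide is a weak-field ligand. With weak-field ligands the CFSE gain from square planar is small, so a 3d d⁸ ion takes the sterically preferred tetrahedral geometry. → tetrahedral.
For [PdBrI₃]²−: Ligand charges: each bromide is −1; each iodide is −1. With an overall charge of −2 the palladium centre must be in the +2 oxidation state. Pd sits in group 10, so the d-electron count is 10 − 2 = 8. A 4d d⁸ ion has a large crystal-field splitting; square planar leaves the high-energy d_{x²−y²} orbital empty and maximises CFSE. → square planar.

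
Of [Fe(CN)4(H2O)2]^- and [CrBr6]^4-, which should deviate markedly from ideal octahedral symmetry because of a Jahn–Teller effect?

[Fe(CN)4(H2O)2]^-: Each cyanide is −1; water is neutral; balancing the −1 overall charge requires Fe(III). Fe sits in group 8, so the d-electron count is 8 − 3 = 5. Cyanide is a strong-field ligand (high in the spectrochemical series) for a first-row metal, so the complex is low-spin. The d⁵ configuration leaves the e_g set evenly filled (or empty) — no strong Jahn–Teller driving force.
[CrBr6]^4-: Ligand charges: each bromide is −1. With an overall charge of −4 the chromium centre must be in the +2 oxidation state. Cr sits in group 6, so the d-electron count is 6 − 2 = 4. Bromide is a weak-field ligand for a first-row metal, so the complex is high-spin. The t₂g³e_g¹ (high-spin) configuration has an unevenly filled e_g set; the Jahn–Teller theorem predicts a tetragonal distortion (typically axial elongation) to lift the degeneracy.

[CrBr6]^4-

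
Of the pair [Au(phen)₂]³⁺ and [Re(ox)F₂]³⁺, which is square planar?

For [Au(phen)₂]³⁺: 1,10-phenanthroline is neutral; balancing the +3 overall charge requires Au(III). Au sits in group 11, so the d-electron count is 11 − 3 = 8. A 5d d⁸ ion has a large crystal-field splitting; square planar leaves the high-energy d_{x²−y²} orbital empty and maximises CFSE. → square planar.
For [Re(ox)F₂]³⁺: Summing ligand charges against the +3 overall charge gives an oxidation state of +7 for rhenium. Rhenium is a group-7 element; Re(VII) is therefore d⁰. A d⁰ ion has no crystal-field stabilisation preference between square planar and tetrahedral, so four ligands adopt the sterically favoured tetrahedral geometry. → tetrahedral.

[Au(phen)₂]³⁺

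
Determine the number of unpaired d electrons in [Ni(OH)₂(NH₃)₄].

2

Each hydroxide is −1; ammonia is neutral; balancing the 0 overall charge requires Ni(II).
Nickel is a group-10 element; Ni(II) is therefore d⁸.
In an octahedral field the d⁸ configuration is t₂g⁶e_g² (only one arrangement possible), giving 2 unpaired electrons.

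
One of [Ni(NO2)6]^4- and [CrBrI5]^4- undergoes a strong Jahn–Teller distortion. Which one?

[Ni(NO2)6]^4-: Ligand charges: each nitro (N-bound nitrite) is −1. With an overall charge of −4 the nickel centre must be in the +2 oxidation state. Nickel is a group-10 element; Ni(II) is therefore d⁸. The d⁸ configuration leaves the e_g set evenly filled (or empty) — no strong Jahn–Teller driving force.
[CrBrI5]^4-: Ligand charges: each bromide is −1; each iodide is −1. With an overall charge of −4 the chromium centre must be in the +2 oxidation state. Group 6 minus oxidation state 2 gives a d⁴ configuration. Bromide and iodide are weak-field ligands for a first-row metal, so the complex is high-spin. The t₂g³e_g¹ (high-spin) configuration has an unevenly filled e_g set; the Jahn–Teller theorem predicts a tetragonal distortion (typically axial elongation) to lift the degeneracy.

[CrBrI5]^4-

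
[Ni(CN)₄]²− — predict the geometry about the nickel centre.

Ligand charges: each cyanide is −1. With an overall charge of −2 the nickel centre must be in the +2 oxidation state.
Group 10 minus oxidation state 2 gives a d⁸ configuration.
Coordination number: 4.
Cyanide is a strong-field ligand (high in the spectrochemical series).
A 3d d⁸ ion with strong-field ligands gains enough CFSE to favour square planar over tetrahedral.

square planar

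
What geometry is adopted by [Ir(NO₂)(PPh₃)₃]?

Ligand charges: each nitro (N-bound nitrite) is −1; triphenylphosphine is neutral. With an overall charge of 0 the iridium centre must be in the +1 oxidation state.
Ir sits in group 9, so the d-electron count is 9 − 1 = 8.
Coordination number: 4.
A 5d d⁸ ion has a large crystal-field splitting; square planar leaves the high-energy d_{x²−y²} orbital empty and maximises CFSE.

square planar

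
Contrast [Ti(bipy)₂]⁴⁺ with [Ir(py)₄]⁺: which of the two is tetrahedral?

For [Ti(bipy)₂]⁴⁺: 2,2′-bipyridine is neutral; balancing the +4 overall charge requires Ti(IV). Titanium is a group-4 element; Ti(IV) is therefore d⁰. A d⁰ ion has no crystal-field stabilisation preference between square planar and tetrahedral, so four ligands adopt the sterically favoured tetrahedral geometry. → tetrahedral.
For [Ir(py)₄]⁺: Summing ligand charges against the +1 overall charge gives an oxidation state of +1 for iridium. Ir sits in group 9, so the d-electron count is 9 − 1 = 8. A 5d d⁸ ion has a large crystal-field splitting; square planar leaves the high-energy d_{x²−y²} orbital empty and maximises CFSE. → square planar.

[Ti(bipy)₂]⁴⁺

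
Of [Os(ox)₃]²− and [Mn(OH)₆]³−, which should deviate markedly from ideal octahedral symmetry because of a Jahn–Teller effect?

[Os(ox)₃]²−: Summing ligand charges against the −2 overall charge gives an oxidation state of +4 for osmium. Osmium is a group-8 element; Os(IV) is therefore d⁴. A 5d ion has a large Δₒ and is invariably low-spin. The d⁴ configuration leaves the e_g set evenly filled (or empty) — no strong Jahn–Teller driving force.
[Mn(OH)₆]³−: Each hydroxide is −1; balancing the −3 overall charge requires Mn(III). Manganese is a group-7 element; Mn(III) is therefore d⁴. Hydroxide is a weak-field ligand for a first-row metal, so the complex is high-spin. The t₂g³e_g¹ (high-spin) configuration has an unevenly filled e_g set; the Jahn–Teller theorem predicts a tetragonal distortion (typically axial elongation) to lift the degeneracy.

[Mn(OH)₆]³−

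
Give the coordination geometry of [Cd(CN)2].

Ligand charges: each cyanide is −1. With an overall charge of 0 the cadmium centre must be in the +2 oxidation state.
Cadmium is a group-12 element; Cd(II) is therefore d¹⁰.
Coordination number: 2.
A d¹⁰ ion with only two ligands adopts a linear arrangement (sp hybridisation; no CFSE preference).

linear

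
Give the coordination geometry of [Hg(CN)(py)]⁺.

Ligand charges: each cyanide is −1; pyridine is neutral. With an overall charge of +1 the mercury centre must be in the +2 oxidation state.
Mercury is a group-12 element; Hg(II) is therefore d¹⁰.
Coordination number: 2.
A d¹⁰ ion with only two ligands adopts a linear arrangement (sp hybridisation; no CFSE preference).

linear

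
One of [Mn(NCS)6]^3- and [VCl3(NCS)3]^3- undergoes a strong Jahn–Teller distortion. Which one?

[Mn(NCS)6]^3-

[Mn(NCS)6]^3-: Summing ligand charges against the −3 overall charge gives an oxidation state of +3 for manganese. Mn sits in group 7, so the d-electron count is 7 − 3 = 4. Isothiocyanate is a weak-field ligand for a first-row metal, so the complex is high-spin. The t₂g³e_g¹ (high-spin) configuration has an unevenly filled e_g set; the Jahn–Teller theorem predicts a tetragonal distortion (typically axial elongation) to lift the degeneracy.
[VCl3(NCS)3]^3-: Each chloride is −1; each isothiocyanate is −1; balancing the −3 overall charge requires V(III). Group 5 minus oxidation state 3 gives a d² configuration. The d² configuration leaves the e_g set evenly filled (or empty) — no strong Jahn–Teller driving force.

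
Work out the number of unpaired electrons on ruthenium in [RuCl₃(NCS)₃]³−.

Ligand charges: each chloride is −1; each isothiocyanate is −1. With an overall charge of −3 the ruthenium centre must be in the +3 oxidation state.
Ruthenium is a group-8 element; Ru(III) is therefore d⁵.
The spin state decides the count: a 4d ion has a large Δₒ and is invariably low-spin.
An octahedral low-spin d⁵ ion is t₂g⁵e_g⁰, giving 1 unpaired electron.

1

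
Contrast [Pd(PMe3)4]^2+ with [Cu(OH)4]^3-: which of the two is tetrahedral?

For [Pd(PMe3)4]^2+: Summing ligand charges against the +2 overall charge gives an oxidation state of +2 for palladium. Pd sits in group 10, so the d-electron count is 10 − 2 = 8. A 4d d⁸ ion has a large crystal-field splitting; square planar leaves the high-energy d_{x²−y²} orbital empty and maximises CFSE. → square planar.
For [Cu(OH)4]^3-: Summing ligand charges against the −3 overall charge gives an oxidation state of +1 for copper. Copper is a group-11 element; Cu(I) is therefore d¹⁰. A d¹⁰ ion has no crystal-field stabilisation preference between square planar and tetrahedral, so four ligands adopt the sterically favoured tetrahedral geometry. → tetrahedral.

[Cu(OH)4]^3-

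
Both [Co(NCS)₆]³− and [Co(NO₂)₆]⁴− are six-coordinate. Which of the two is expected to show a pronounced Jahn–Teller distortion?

[Co(NCS)₆]³−: Summing ligand charges against the −3 overall charge gives an oxidation state of +3 for cobalt. Group 9 minus oxidation state 3 gives a d⁶ configuration. Co(III) has an exceptionally large octahedral splitting and is low-spin with essentially every ligand except fluoride. The d⁶ configuration leaves the e_g set evenly filled (or empty) — no strong Jahn–Teller driving force.
[Co(NO₂)₆]⁴−: Ligand charges: each nitro (N-bound nitrite) is −1. With an overall charge of −4 the cobalt centre must be in the +2 oxidation state. Group 9 minus oxidation state 2 gives a d⁷ configuration. Nitro (N-bound nitrite) is a strong-field ligand (high in the spectrochemical series) for a first-row metal, so the complex is low-spin. The t₂g⁶e_g¹ (low-spin) configuration has an unevenly filled e_g set; the Jahn–Teller theorem predicts a tetragonal distortion (typically axial elongation) to lift the degeneracy.

[Co(NO₂)₆]⁴−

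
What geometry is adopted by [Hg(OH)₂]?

linear

Ligand charges: each hydroxide is −1. With an overall charge of 0 the mercury centre must be in the +2 oxidation state.
Mercury is a group-12 element; Hg(II) is therefore d¹⁰.
Coordination number: 2.
A d¹⁰ ion with only two ligands adopts a linear arrangement (sp hybridisation; no CFSE preference).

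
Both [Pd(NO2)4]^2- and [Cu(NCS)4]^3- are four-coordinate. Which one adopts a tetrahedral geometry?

[Cu(NCS)4]^3-

For [Pd(NO2)4]^2-: Ligand charges: each nitro (N-bound nitrite) is −1. With an overall charge of −2 the palladium centre must be in the +2 oxidation state. Palladium is a group-10 element; Pd(II) is therefore d⁸. A 4d d⁸ ion has a large crystal-field splitting; square planar leaves the high-energy d_{x²−y²} orbital empty and maximises CFSE. → square planar.
For [Cu(NCS)4]^3-: Each isothiocyanate is −1; balancing the −3 overall charge requires Cu(I). Group 11 minus oxidation state 1 gives a d¹⁰ configuration. A d¹⁰ ion has no crystal-field stabilisation preference between square planar and tetrahedral, so four ligands adopt the sterically favoured tetrahedral geometry. → tetrahedral.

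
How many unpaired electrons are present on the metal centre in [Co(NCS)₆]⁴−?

3 unpaired electrons

Each isothiocyanate is −1; balancing the −4 overall charge requires Co(II).
Co sits in group 9, so the d-electron count is 9 − 2 = 7.
The spin state decides the count: Isothiocyanate is a weak-field ligand for a first-row metal, so the complex is high-spin.
An octahedral high-spin d⁷ ion is t₂g⁵e_g², giving 3 unpaired electrons.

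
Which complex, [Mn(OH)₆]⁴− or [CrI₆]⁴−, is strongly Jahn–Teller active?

[Mn(OH)₆]⁴−: Summing ligand charges against the −4 overall charge gives an oxidation state of +2 for manganese. Manganese is a group-7 element; Mn(II) is therefore d⁵. Hydroxide is a weak-field ligand for a first-row metal, so the complex is high-spin. The d⁵ configuration leaves the e_g set evenly filled (or empty) — no strong Jahn–Teller driving force.
[CrI₆]⁴−: Ligand charges: each iodide is −1. With an overall charge of −4 the chromium centre must be in the +2 oxidation state. Cr sits in group 6, so the d-electron count is 6 − 2 = 4. Iodide is a weak-field ligand for a first-row metal, so the complex is high-spin. The t₂g³e_g¹ (high-spin) configuration has an unevenly filled e_g set; the Jahn–Teller theorem predicts a tetragonal distortion (typically axial elongation) to lift the degeneracy.

[CrI₆]⁴−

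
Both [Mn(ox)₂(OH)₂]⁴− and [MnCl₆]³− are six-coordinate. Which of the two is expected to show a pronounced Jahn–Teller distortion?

[Mn(ox)₂(OH)₂]⁴−: Summing ligand charges against the −4 overall charge gives an oxidation state of +2 for manganese. Mn sits in group 7, so the d-electron count is 7 − 2 = 5. Hydroxide and oxalate are weak-field ligands for a first-row metal, so the complex is high-spin. The d⁵ configuration leaves the e_g set evenly filled (or empty) — no strong Jahn–Teller driving force.
[MnCl₆]³−: Summing ligand charges against the −3 overall charge gives an oxidation state of +3 for manganese. Manganese is a group-7 element; Mn(III) is therefore d⁴. Chloride is a weak-field ligand for a first-row metal, so the complex is high-spin. The t₂g³e_g¹ (high-spin) configuration has an unevenly filled e_g set; the Jahn–Teller theorem predicts a tetragonal distortion (typically axial elongation) to lift the degeneracy.

[MnCl₆]³−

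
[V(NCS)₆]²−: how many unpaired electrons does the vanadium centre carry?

1

Summing ligand charges against the −2 overall charge gives an oxidation state of +4 for vanadium.
V sits in group 5, so the d-electron count is 5 − 4 = 1.
In an octahedral field the d¹ configuration is t₂g¹e_g⁰ (only one arrangement possible), giving 1 unpaired electron.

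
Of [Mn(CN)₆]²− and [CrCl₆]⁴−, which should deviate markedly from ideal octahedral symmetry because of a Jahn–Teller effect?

[CrCl₆]⁴−

[Mn(CN)₆]²−: Summing ligand charges against the −2 overall charge gives an oxidation state of +4 for manganese. Mn sits in group 7, so the d-electron count is 7 − 4 = 3. The d³ configuration leaves the e_g set evenly filled (or empty) — no strong Jahn–Teller driving force.
[CrCl₆]⁴−: Each chloride is −1; balancing the −4 overall charge requires Cr(II). Chromium is a group-6 element; Cr(II) is therefore d⁴. Chloride is a weak-field ligand for a first-row metal, so the complex is high-spin. The t₂g³e_g¹ (high-spin) configuration has an unevenly filled e_g set; the Jahn–Teller theorem predicts a tetragonal distortion (typically axial elongation) to lift the degeneracy.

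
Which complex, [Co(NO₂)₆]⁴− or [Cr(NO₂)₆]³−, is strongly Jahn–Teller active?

[Co(NO₂)₆]⁴−

[Co(NO₂)₆]⁴−: Ligand charges: each nitro (N-bound nitrite) is −1. With an overall charge of −4 the cobalt centre must be in the +2 oxidation state. Group 9 minus oxidation state 2 gives a d⁷ configuration. Nitro (N-bound nitrite) is a strong-field ligand (high in the spectrochemical series) for a first-row metal, so the complex is low-spin. The t₂g⁶e_g¹ (low-spin) configuration has an unevenly filled e_g set; the Jahn–Teller theorem predicts a tetragonal distortion (typically axial elongation) to lift the degeneracy.
[Cr(NO₂)₆]³−: Summing ligand charges against the −3 overall charge gives an oxidation state of +3 for chromium. Cr sits in group 6, so the d-electron count is 6 − 3 = 3. The d³ configuration leaves the e_g set evenly filled (or empty) — no strong Jahn–Teller driving force.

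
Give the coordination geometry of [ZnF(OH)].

linear

Ligand charges: each fluoride is −1; each hydroxide is −1. With an overall charge of 0 the zinc centre must be in the +2 oxidation state.
Zn sits in group 12, so the d-electron count is 12 − 2 = 10.
Coordination number: 2.
A d¹⁰ ion with only two ligands adopts a linear arrangement (sp hybridisation; no CFSE preference).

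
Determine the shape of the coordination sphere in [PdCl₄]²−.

Each chloride is −1; balancing the −2 overall charge requires Pd(II).
Pd sits in group 10, so the d-electron count is 10 − 2 = 8.
With 4 monodentate ligands the coordination number is 4.
A 4d d⁸ ion has a large crystal-field splitting; square planar leaves the high-energy d_{x²−y²} orbital empty and maximises CFSE.

square planar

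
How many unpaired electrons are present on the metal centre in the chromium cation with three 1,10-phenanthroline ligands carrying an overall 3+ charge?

3 unpaired electrons

1,10-phenanthroline is neutral; balancing the +3 overall charge requires Cr(III).
Group 6 minus oxidation state 3 gives a d³ configuration.
Counting donor atoms: 3×1,10-phenanthroline (bidentate) → 6 donors. Coordination number = 6.
In an octahedral field the d³ configuration is t₂g³e_g⁰ (only one arrangement possible), giving 3 unpaired electrons.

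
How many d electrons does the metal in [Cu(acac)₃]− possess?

d9

Summing ligand charges against the −1 overall charge gives an oxidation state of +2 for copper.
Group 11 minus oxidation state 2 gives a d⁹ configuration.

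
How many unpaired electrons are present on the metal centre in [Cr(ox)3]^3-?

Summing ligand charges against the −3 overall charge gives an oxidation state of +3 for chromium.
Chromium is a group-6 element; Cr(III) is therefore d³.
Counting donor atoms: 3×oxalate (bidentate) → 6 donors. Coordination number = 6.
In an octahedral field the d³ configuration is t₂g³e_g⁰ (only one arrangement possible), giving 3 unpaired electrons.

3 unpaired electrons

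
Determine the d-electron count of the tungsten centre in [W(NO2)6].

Each nitro (N-bound nitrite) is −1; balancing the 0 overall charge requires W(VI).
Tungsten is a group-6 element; W(VI) is therefore d⁰.

d0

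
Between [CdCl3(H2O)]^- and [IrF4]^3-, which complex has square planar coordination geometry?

For [CdCl3(H2O)]^-: Each chloride is −1; water is neutral; balancing the −1 overall charge requires Cd(II). Group 12 minus oxidation state 2 gives a d¹⁰ configuration. A d¹⁰ ion has no crystal-field stabilisation preference between square planar and tetrahedral, so four ligands adopt the sterically favoured tetrahedral geometry. → tetrahedral.
For [IrF4]^3-: Ligand charges: each fluoride is −1. With an overall charge of −3 the iridium centre must be in the +1 oxidation state. Group 9 minus oxidation state 1 gives a d⁸ configuration. A 5d d⁸ ion has a large crystal-field splitting; square planar leaves the high-energy d_{x²−y²} orbital empty and maximises CFSE. → square planar.

[IrF4]^3-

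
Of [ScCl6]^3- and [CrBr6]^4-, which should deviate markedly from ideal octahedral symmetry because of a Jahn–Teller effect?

[ScCl6]^3-: Each chloride is −1; balancing the −3 overall charge requires Sc(III). Group 3 minus oxidation state 3 gives a d⁰ configuration. The d⁰ configuration leaves the e_g set evenly filled (or empty) — no strong Jahn–Teller driving force.
[CrBr6]^4-: Each bromide is −1; balancing the −4 overall charge requires Cr(II). Cr sits in group 6, so the d-electron count is 6 − 2 = 4. Bromide is a weak-field ligand for a first-row metal, so the complex is high-spin. The t₂g³e_g¹ (high-spin) configuration has an unevenly filled e_g set; the Jahn–Teller theorem predicts a tetragonal distortion (typically axial elongation) to lift the degeneracy.

[CrBr6]^4-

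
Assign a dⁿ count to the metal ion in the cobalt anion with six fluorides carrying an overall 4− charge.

d7

Each fluoride is −1; balancing the −4 overall charge requires Co(II).
Group 9 minus oxidation state 2 gives a d⁷ configuration.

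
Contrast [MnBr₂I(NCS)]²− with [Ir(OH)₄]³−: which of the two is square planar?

For [MnBr₂I(NCS)]²−: Summing ligand charges against the −2 overall charge gives an oxidation state of +2 for manganese. Mn sits in group 7, so the d-electron count is 7 − 2 = 5. A high-spin d⁵ ion has zero CFSE in either geometry, so four ligands adopt the sterically favoured tetrahedral geometry. → tetrahedral.
For [Ir(OH)₄]³−: Each hydroxide is −1; balancing the −3 overall charge requires Ir(I). Ir sits in group 9, so the d-electron count is 9 − 1 = 8. A 5d d⁸ ion has a large crystal-field splitting; square planar leaves the high-energy d_{x²−y²} orbital empty and maximises CFSE. → square planar.

[Ir(OH)₄]³−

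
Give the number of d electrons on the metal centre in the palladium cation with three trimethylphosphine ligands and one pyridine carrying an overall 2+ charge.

d⁸

Trimethylphosphine is neutral; pyridine is neutral; balancing the +2 overall charge requires Pd(II).
Pd sits in group 10, so the d-electron count is 10 − 2 = 8.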